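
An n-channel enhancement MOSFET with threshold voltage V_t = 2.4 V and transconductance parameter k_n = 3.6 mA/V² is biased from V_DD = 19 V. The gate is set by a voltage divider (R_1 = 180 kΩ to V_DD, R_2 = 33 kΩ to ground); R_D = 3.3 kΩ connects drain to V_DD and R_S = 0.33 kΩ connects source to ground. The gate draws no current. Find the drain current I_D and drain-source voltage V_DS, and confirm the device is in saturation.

V_G = V_DD·R_2/(R_1+R_2) = 19×33/213 = 2.94 V.
Assume saturation: I_D = (k_n/2)(V_GS − V_t)² with V_GS = V_G − I_D·R_S = 2.94 − 0.33·I_D.
Substituting gives 0.196·I_D² − 1.65·I_D + 0.532 = 0, with roots I_D = 0.337 or 8.06 mA.
The root I_D = 8.06 mA gives V_GS = 0.284 V ≤ V_t, so take I_D = 0.337 mA.
Then V_GS = 2.83 V and V_DS = V_DD − I_D(R_D+R_S) = 19 − 0.337×3.63 = 17.8 V.
Saturation requires V_DS ≥ V_GS − V_t = 0.433 V; 17.8 ≥ 0.433 ✓.

I_D ≈ 0.34 mA, V_DS ≈ 18 V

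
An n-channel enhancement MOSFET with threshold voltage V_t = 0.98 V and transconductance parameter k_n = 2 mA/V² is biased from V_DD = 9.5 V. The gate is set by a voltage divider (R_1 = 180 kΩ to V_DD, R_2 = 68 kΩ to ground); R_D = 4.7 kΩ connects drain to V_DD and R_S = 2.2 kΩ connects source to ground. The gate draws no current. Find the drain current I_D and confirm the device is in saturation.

I_D ≈ 0.44 mA

V_G = V_DD·R_2/(R_1+R_2) = 9.5×68/248 = 2.6 V.
Assume saturation: I_D = (k_n/2)(V_GS − V_t)² with V_GS = V_G − I_D·R_S = 2.6 − 2.2·I_D.
Substituting gives 4.84·I_D² − 8.15·I_D + 2.64 = 0, with roots I_D = 0.438 or 1.25 mA.
The root I_D = 1.25 mA gives V_GS = -0.136 V ≤ V_t, so take I_D = 0.438 mA.
Then V_GS = 1.64 V and V_DS = V_DD − I_D(R_D+R_S) = 9.5 − 0.438×6.9 = 6.48 V.
Saturation requires V_DS ≥ V_GS − V_t = 0.662 V; 6.48 ≥ 0.662 ✓.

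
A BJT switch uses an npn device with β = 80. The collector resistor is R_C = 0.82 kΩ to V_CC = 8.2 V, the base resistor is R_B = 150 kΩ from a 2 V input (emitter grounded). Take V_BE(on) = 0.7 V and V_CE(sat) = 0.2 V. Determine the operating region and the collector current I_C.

Assume active. Base-emitter loop: I_B = (V_BB − V_BE)/R_B = (2 − 0.7)/150 = 0.00867 mA.
I_C = β·I_B = 80×0.00867 = 0.693 mA.
V_CE = V_CC − I_C·R_C = 8.2 − 0.693×0.82 = 7.63 V > V_CE(sat), so the active-region assumption holds.

active; I_C ≈ 0.69 mA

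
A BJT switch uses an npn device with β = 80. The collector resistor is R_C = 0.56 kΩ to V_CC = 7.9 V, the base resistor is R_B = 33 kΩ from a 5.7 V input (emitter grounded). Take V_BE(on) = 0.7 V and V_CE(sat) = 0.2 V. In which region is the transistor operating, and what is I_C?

Assume active. Base-emitter loop: I_B = (V_BB − V_BE)/R_B = (5.7 − 0.7)/33 = 0.152 mA.
I_C = β·I_B = 80×0.152 = 12.1 mA.
V_CE = V_CC − I_C·R_C = 7.9 − 12.1×0.56 = 1.11 V > V_CE(sat), so the active-region assumption holds.

active; I_C ≈ 12 mA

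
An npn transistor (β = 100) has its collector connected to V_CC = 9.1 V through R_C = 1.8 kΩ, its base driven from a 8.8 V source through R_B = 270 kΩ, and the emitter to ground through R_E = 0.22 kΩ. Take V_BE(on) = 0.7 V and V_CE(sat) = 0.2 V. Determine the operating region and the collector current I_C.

active; I_C ≈ 2.8 mA

Assume active. Base-emitter loop: I_B = (V_BB − V_BE)/(R_B + (β+1)R_E) = (8.8 − 0.7)/(270 + 101×0.22) = 0.0277 mA.
I_C = β·I_B = 100×0.0277 = 2.77 mA.
V_CE = V_CC − I_C·R_C − I_E·R_E = 9.1 − 2.77×1.8 − 2.8×0.22 = 3.49 V > V_CE(sat), so the active-region assumption holds.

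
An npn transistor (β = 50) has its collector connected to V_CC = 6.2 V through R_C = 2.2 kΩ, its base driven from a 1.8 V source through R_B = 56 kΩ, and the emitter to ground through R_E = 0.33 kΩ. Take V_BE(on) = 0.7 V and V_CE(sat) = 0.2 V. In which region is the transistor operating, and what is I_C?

active; I_C ≈ 0.76 mA

Assume active. Base-emitter loop: I_B = (V_BB − V_BE)/(R_B + (β+1)R_E) = (1.8 − 0.7)/(56 + 51×0.33) = 0.0151 mA.
I_C = β·I_B = 50×0.0151 = 0.755 mA.
V_CE = V_CC − I_C·R_C − I_E·R_E = 6.2 − 0.755×2.2 − 0.77×0.33 = 4.28 V > V_CE(sat), so the active-region assumption holds.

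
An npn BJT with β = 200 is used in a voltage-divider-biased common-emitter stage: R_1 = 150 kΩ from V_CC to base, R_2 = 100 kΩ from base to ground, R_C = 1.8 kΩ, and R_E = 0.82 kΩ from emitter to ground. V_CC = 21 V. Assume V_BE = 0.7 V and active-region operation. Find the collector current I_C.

Thevenize the base divider: V_Th = V_CC·R_2/(R_1+R_2) = 21×100/250 = 8.4 V, R_Th = R_1‖R_2 = 60 kΩ.
Base-emitter loop: V_Th = I_B·R_Th + V_BE + (β+1)I_B·R_E, so I_B = (8.4 − 0.7) / (60 + 201×0.82) = 0.0342 mA.
I_C = β·I_B = 200×0.0342 = 6.85 mA, and I_E = (β+1)I_B = 6.88 mA.
V_CE = V_CC − I_C·R_C − I_E·R_E = 21 − 6.85×1.8 − 6.88×0.82 = 3.03 V.
V_CE = 3.03 V > 0.2 V confirms active-region operation.

I_C ≈ 6.8 mA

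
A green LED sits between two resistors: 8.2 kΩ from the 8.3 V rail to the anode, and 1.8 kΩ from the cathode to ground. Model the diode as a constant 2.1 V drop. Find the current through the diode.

The two resistors are in series with the diode, so KVL gives 8.3 = I·8.2 + 2.1 + I·1.8.
I = (8.3 − 2.1) / (8.2 + 1.8) kΩ = 6.2 / 10 = 0.62 mA.

I ≈ 0.62 mA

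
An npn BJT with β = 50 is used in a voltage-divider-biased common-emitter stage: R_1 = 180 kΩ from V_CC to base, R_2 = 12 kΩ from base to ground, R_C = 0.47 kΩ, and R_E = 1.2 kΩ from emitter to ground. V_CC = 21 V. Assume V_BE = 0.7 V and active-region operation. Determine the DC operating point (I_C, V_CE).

Thevenize the base divider: V_Th = V_CC·R_2/(R_1+R_2) = 21×12/192 = 1.31 V, R_Th = R_1‖R_2 = 11.2 kΩ.
Base-emitter loop: V_Th = I_B·R_Th + V_BE + (β+1)I_B·R_E, so I_B = (1.31 − 0.7) / (11.2 + 51×1.2) = 0.00845 mA.
I_C = β·I_B = 50×0.00845 = 0.423 mA, and I_E = (β+1)I_B = 0.431 mA.
V_CE = V_CC − I_C·R_C − I_E·R_E = 21 − 0.423×0.47 − 0.431×1.2 = 20.3 V.
V_CE = 20.3 V > 0.2 V confirms active-region operation.

I_C ≈ 0.42 mA, V_CE ≈ 20 V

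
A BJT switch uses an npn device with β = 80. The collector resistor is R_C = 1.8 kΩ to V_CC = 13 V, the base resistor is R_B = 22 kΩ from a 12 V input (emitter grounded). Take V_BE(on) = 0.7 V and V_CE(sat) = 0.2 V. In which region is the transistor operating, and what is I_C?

saturation; I_C ≈ 7.1 mA

Assume active: I_B = (12 − 0.7)/22 = 0.514 mA, giving I_C = β·I_B = 41.1 mA.
But then V_CE = 13 − 41.1×1.8 = -61 V < V_CE(sat) = 0.2 V — impossible in the active region.
So the transistor is saturated. With V_CE = 0.2 V, I_C = (V_CC − 0.2)/R_C = 12.8/1.8 = 7.11 mA.
Check: β·I_B = 41.1 mA > I_C = 7.11 mA, confirming saturation.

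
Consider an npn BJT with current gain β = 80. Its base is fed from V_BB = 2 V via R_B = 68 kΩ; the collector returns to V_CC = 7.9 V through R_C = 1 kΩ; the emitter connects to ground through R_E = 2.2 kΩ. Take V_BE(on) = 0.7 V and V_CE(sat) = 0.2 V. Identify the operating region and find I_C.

Assume active. Base-emitter loop: I_B = (V_BB − V_BE)/(R_B + (β+1)R_E) = (2 − 0.7)/(68 + 81×2.2) = 0.00528 mA.
I_C = β·I_B = 80×0.00528 = 0.422 mA.
V_CE = V_CC − I_C·R_C − I_E·R_E = 7.9 − 0.422×1 − 0.428×2.2 = 6.54 V > V_CE(sat), so the active-region assumption holds.

active; I_C ≈ 0.42 mA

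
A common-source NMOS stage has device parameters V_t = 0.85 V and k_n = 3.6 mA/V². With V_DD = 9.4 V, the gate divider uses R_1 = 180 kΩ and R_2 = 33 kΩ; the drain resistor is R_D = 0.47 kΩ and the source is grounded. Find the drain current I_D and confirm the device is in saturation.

V_G = V_DD·R_2/(R_1+R_2) = 9.4×33/213 = 1.46 V. With the source grounded, V_GS = V_G = 1.46 V.
Assume saturation: I_D = (k_n/2)(V_GS − V_t)² = (3.6/2)×(1.46 − 0.85)² = 1.8×0.606² = 0.662 mA.
V_DS = V_DD − I_D·R_D = 9.4 − 0.662×0.47 = 9.09 V.
Saturation requires V_DS ≥ V_GS − V_t = 0.606 V; 9.09 ≥ 0.606 ✓.

I_D ≈ 0.66 mA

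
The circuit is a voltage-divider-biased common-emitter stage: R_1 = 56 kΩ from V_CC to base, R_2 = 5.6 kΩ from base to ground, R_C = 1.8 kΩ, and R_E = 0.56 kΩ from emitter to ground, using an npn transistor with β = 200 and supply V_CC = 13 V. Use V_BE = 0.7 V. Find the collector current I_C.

I_C ≈ 0.82 mA

Thevenize the base divider: V_Th = V_CC·R_2/(R_1+R_2) = 13×5.6/61.6 = 1.18 V, R_Th = R_1‖R_2 = 5.09 kΩ.
Base-emitter loop: V_Th = I_B·R_Th + V_BE + (β+1)I_B·R_E, so I_B = (1.18 − 0.7) / (5.09 + 201×0.56) = 0.0041 mA.
I_C = β·I_B = 200×0.0041 = 0.819 mA, and I_E = (β+1)I_B = 0.823 mA.
V_CE = V_CC − I_C·R_C − I_E·R_E = 13 − 0.819×1.8 − 0.823×0.56 = 11.1 V.
V_CE = 11.1 V > 0.2 V confirms active-region operation.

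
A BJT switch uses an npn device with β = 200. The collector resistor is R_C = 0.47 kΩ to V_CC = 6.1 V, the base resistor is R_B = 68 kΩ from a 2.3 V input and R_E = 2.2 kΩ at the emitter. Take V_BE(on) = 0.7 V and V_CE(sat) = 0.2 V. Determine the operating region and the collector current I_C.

active; I_C ≈ 0.63 mA

Assume active. Base-emitter loop: I_B = (V_BB − V_BE)/(R_B + (β+1)R_E) = (2.3 − 0.7)/(68 + 201×2.2) = 0.00314 mA.
I_C = β·I_B = 200×0.00314 = 0.627 mA.
V_CE = V_CC − I_C·R_C − I_E·R_E = 6.1 − 0.627×0.47 − 0.63×2.2 = 4.42 V > V_CE(sat), so the active-region assumption holds.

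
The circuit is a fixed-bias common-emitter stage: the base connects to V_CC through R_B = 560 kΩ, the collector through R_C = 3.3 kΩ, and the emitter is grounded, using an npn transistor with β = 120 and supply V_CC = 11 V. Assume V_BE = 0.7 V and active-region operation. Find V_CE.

Base loop: V_CC = I_B·R_B + V_BE, so I_B = (11 − 0.7)/560 kΩ = 0.0184 mA.
In the active region I_C = β·I_B = 120 × 0.0184 = 2.21 mA.
Collector loop: V_CE = V_CC − I_C·R_C = 11 − 2.21×3.3 = 3.72 V.
Since V_CE = 3.72 V > V_CE(sat) ≈ 0.2 V, the transistor is in the active region as assumed.

V_CE ≈ 3.7 V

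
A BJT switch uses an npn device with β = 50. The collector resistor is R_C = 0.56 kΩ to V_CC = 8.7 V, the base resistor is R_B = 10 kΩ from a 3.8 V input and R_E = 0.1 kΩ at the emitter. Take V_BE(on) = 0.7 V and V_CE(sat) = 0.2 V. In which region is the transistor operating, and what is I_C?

active; I_C ≈ 10 mA

Assume active. Base-emitter loop: I_B = (V_BB − V_BE)/(R_B + (β+1)R_E) = (3.8 − 0.7)/(10 + 51×0.1) = 0.205 mA.
I_C = β·I_B = 50×0.205 = 10.3 mA.
V_CE = V_CC − I_C·R_C − I_E·R_E = 8.7 − 10.3×0.56 − 10.5×0.1 = 1.9 V > V_CE(sat), so the active-region assumption holds.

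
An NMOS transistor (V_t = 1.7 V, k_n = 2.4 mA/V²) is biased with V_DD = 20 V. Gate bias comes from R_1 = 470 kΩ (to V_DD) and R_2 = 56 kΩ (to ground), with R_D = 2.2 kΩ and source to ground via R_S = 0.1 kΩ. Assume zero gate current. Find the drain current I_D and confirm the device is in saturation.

I_D ≈ 0.2 mA

V_G = V_DD·R_2/(R_1+R_2) = 20×56/526 = 2.13 V.
Assume saturation: I_D = (k_n/2)(V_GS − V_t)² with V_GS = V_G − I_D·R_S = 2.13 − 0.1·I_D.
Substituting gives 0.012·I_D² − 1.1·I_D + 0.221 = 0, with roots I_D = 0.201 or 91.7 mA.
The root I_D = 91.7 mA gives V_GS = -7.04 V ≤ V_t, so take I_D = 0.201 mA.
Then V_GS = 2.11 V and V_DS = V_DD − I_D(R_D+R_S) = 20 − 0.201×2.3 = 19.5 V.
Saturation requires V_DS ≥ V_GS − V_t = 0.409 V; 19.5 ≥ 0.409 ✓.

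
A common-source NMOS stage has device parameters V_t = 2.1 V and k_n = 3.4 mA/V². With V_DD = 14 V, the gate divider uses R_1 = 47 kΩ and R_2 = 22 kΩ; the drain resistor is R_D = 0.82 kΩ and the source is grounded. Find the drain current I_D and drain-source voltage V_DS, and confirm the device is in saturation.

V_G = V_DD·R_2/(R_1+R_2) = 14×22/69 = 4.46 V. With the source grounded, V_GS = V_G = 4.46 V.
Assume saturation: I_D = (k_n/2)(V_GS − V_t)² = (3.4/2)×(4.46 − 2.1)² = 1.7×2.36² = 9.5 mA.
V_DS = V_DD − I_D·R_D = 14 − 9.5×0.82 = 6.21 V.
Saturation requires V_DS ≥ V_GS − V_t = 2.36 V; 6.21 ≥ 2.36 ✓.

I_D ≈ 9.5 mA, V_DS ≈ 6.2 V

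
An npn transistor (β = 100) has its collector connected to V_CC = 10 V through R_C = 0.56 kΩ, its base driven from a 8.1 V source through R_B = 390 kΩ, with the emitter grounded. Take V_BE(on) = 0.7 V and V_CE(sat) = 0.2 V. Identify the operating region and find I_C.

Assume active. Base-emitter loop: I_B = (V_BB − V_BE)/R_B = (8.1 − 0.7)/390 = 0.019 mA.
I_C = β·I_B = 100×0.019 = 1.9 mA.
V_CE = V_CC − I_C·R_C = 10 − 1.9×0.56 = 8.94 V > V_CE(sat), so the active-region assumption holds.

active; I_C ≈ 1.9 mA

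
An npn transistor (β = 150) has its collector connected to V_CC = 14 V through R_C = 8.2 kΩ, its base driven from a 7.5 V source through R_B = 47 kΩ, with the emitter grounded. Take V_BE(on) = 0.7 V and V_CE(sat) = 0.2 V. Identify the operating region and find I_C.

Assume active: I_B = (7.5 − 0.7)/47 = 0.145 mA, giving I_C = β·I_B = 21.7 mA.
But then V_CE = 14 − 21.7×8.2 = -164 V < V_CE(sat) = 0.2 V — impossible in the active region.
So the transistor is saturated. With V_CE = 0.2 V, I_C = (V_CC − 0.2)/R_C = 13.8/8.2 = 1.68 mA.
Check: β·I_B = 21.7 mA > I_C = 1.68 mA, confirming saturation.

saturation; I_C ≈ 1.7 mA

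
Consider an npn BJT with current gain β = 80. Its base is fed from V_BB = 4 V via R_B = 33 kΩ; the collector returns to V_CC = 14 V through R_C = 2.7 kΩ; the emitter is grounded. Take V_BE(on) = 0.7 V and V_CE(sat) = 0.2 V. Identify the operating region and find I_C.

saturation; I_C ≈ 5.1 mA

Assume active: I_B = (4 − 0.7)/33 = 0.1 mA, giving I_C = β·I_B = 8 mA.
But then V_CE = 14 − 8×2.7 = -7.6 V < V_CE(sat) = 0.2 V — impossible in the active region.
So the transistor is saturated. With V_CE = 0.2 V, I_C = (V_CC − 0.2)/R_C = 13.8/2.7 = 5.11 mA.
Check: β·I_B = 8 mA > I_C = 5.11 mA, confirming saturation.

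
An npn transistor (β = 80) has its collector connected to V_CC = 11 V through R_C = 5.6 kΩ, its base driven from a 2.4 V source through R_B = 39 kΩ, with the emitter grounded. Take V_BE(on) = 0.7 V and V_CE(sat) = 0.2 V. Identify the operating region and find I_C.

Assume active: I_B = (2.4 − 0.7)/39 = 0.0436 mA, giving I_C = β·I_B = 3.49 mA.
But then V_CE = 11 − 3.49×5.6 = -8.53 V < V_CE(sat) = 0.2 V — impossible in the active region.
So the transistor is saturated. With V_CE = 0.2 V, I_C = (V_CC − 0.2)/R_C = 10.8/5.6 = 1.93 mA.
Check: β·I_B = 3.49 mA > I_C = 1.93 mA, confirming saturation.

saturation; I_C ≈ 1.9 mA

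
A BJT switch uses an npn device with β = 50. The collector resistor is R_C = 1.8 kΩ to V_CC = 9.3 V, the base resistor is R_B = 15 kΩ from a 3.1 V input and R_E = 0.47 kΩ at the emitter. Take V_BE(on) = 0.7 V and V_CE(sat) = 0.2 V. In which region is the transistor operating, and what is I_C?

Assume active. Base-emitter loop: I_B = (V_BB − V_BE)/(R_B + (β+1)R_E) = (3.1 − 0.7)/(15 + 51×0.47) = 0.0616 mA.
I_C = β·I_B = 50×0.0616 = 3.08 mA.
V_CE = V_CC − I_C·R_C − I_E·R_E = 9.3 − 3.08×1.8 − 3.14×0.47 = 2.28 V > V_CE(sat), so the active-region assumption holds.

active; I_C ≈ 3.1 mA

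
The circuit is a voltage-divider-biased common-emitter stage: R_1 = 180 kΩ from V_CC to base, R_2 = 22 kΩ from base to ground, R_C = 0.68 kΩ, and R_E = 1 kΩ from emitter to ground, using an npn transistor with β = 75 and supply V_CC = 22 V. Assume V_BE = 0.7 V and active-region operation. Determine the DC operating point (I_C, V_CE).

Thevenize the base divider: V_Th = V_CC·R_2/(R_1+R_2) = 22×22/202 = 2.4 V, R_Th = R_1‖R_2 = 19.6 kΩ.
Base-emitter loop: V_Th = I_B·R_Th + V_BE + (β+1)I_B·R_E, so I_B = (2.4 − 0.7) / (19.6 + 76×1) = 0.0177 mA.
I_C = β·I_B = 75×0.0177 = 1.33 mA, and I_E = (β+1)I_B = 1.35 mA.
V_CE = V_CC − I_C·R_C − I_E·R_E = 22 − 1.33×0.68 − 1.35×1 = 19.7 V.
V_CE = 19.7 V > 0.2 V confirms active-region operation.

I_C ≈ 1.3 mA, V_CE ≈ 20 V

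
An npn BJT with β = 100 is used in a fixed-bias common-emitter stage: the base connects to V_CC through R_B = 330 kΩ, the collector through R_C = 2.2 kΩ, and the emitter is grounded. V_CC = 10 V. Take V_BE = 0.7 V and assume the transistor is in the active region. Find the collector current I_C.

I_C ≈ 2.8 mA

Base loop: V_CC = I_B·R_B + V_BE, so I_B = (10 − 0.7)/330 kΩ = 0.0282 mA.
In the active region I_C = β·I_B = 100 × 0.0282 = 2.82 mA.
Collector loop: V_CE = V_CC − I_C·R_C = 10 − 2.82×2.2 = 3.8 V.
Since V_CE = 3.8 V > V_CE(sat) ≈ 0.2 V, the transistor is in the active region as assumed.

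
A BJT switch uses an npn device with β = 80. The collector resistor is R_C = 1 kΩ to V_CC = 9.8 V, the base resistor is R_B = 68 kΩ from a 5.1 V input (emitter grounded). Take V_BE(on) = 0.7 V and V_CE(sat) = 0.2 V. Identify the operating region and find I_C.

Assume active. Base-emitter loop: I_B = (V_BB − V_BE)/R_B = (5.1 − 0.7)/68 = 0.0647 mA.
I_C = β·I_B = 80×0.0647 = 5.18 mA.
V_CE = V_CC − I_C·R_C = 9.8 − 5.18×1 = 4.62 V > V_CE(sat), so the active-region assumption holds.

active; I_C ≈ 5.2 mA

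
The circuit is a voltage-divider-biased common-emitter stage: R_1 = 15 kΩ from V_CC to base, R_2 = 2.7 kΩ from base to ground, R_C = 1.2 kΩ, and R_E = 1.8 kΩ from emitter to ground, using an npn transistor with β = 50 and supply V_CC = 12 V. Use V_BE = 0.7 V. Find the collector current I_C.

Thevenize the base divider: V_Th = V_CC·R_2/(R_1+R_2) = 12×2.7/17.7 = 1.83 V, R_Th = R_1‖R_2 = 2.29 kΩ.
Base-emitter loop: V_Th = I_B·R_Th + V_BE + (β+1)I_B·R_E, so I_B = (1.83 − 0.7) / (2.29 + 51×1.8) = 0.012 mA.
I_C = β·I_B = 50×0.012 = 0.601 mA, and I_E = (β+1)I_B = 0.613 mA.
V_CE = V_CC − I_C·R_C − I_E·R_E = 12 − 0.601×1.2 − 0.613×1.8 = 10.2 V.
V_CE = 10.2 V > 0.2 V confirms active-region operation.

I_C ≈ 0.6 mA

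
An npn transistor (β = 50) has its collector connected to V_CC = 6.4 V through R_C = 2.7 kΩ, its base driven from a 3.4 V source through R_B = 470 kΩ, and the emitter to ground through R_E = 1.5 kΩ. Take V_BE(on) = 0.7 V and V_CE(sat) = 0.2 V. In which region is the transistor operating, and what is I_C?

Assume active. Base-emitter loop: I_B = (V_BB − V_BE)/(R_B + (β+1)R_E) = (3.4 − 0.7)/(470 + 51×1.5) = 0.00494 mA.
I_C = β·I_B = 50×0.00494 = 0.247 mA.
V_CE = V_CC − I_C·R_C − I_E·R_E = 6.4 − 0.247×2.7 − 0.252×1.5 = 5.36 V > V_CE(sat), so the active-region assumption holds.

active; I_C ≈ 0.25 mA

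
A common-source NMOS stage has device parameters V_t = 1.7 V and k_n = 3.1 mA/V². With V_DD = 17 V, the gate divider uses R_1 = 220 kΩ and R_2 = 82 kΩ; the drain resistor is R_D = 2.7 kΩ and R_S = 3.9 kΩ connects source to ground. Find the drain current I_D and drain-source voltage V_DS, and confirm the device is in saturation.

V_G = V_DD·R_2/(R_1+R_2) = 17×82/302 = 4.62 V.
Assume saturation: I_D = (k_n/2)(V_GS − V_t)² with V_GS = V_G − I_D·R_S = 4.62 − 3.9·I_D.
Substituting gives 23.6·I_D² − 36.3·I_D + 13.2 = 0, with roots I_D = 0.59 or 0.948 mA.
The root I_D = 0.948 mA gives V_GS = 0.918 V ≤ V_t, so take I_D = 0.59 mA.
Then V_GS = 2.32 V and V_DS = V_DD − I_D(R_D+R_S) = 17 − 0.59×6.6 = 13.1 V.
Saturation requires V_DS ≥ V_GS − V_t = 0.617 V; 13.1 ≥ 0.617 ✓.

I_D ≈ 0.59 mA, V_DS ≈ 13 V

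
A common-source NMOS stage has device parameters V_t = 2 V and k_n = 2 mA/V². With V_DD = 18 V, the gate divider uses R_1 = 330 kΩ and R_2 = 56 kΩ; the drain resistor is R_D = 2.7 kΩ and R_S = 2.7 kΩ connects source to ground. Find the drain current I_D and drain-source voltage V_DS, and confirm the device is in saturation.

V_G = V_DD·R_2/(R_1+R_2) = 18×56/386 = 2.61 V.
Assume saturation: I_D = (k_n/2)(V_GS − V_t)² with V_GS = V_G − I_D·R_S = 2.61 − 2.7·I_D.
Substituting gives 7.29·I_D² − 4.3·I_D + 0.374 = 0, with roots I_D = 0.106 or 0.484 mA.
The root I_D = 0.484 mA gives V_GS = 1.3 V ≤ V_t, so take I_D = 0.106 mA.
Then V_GS = 2.33 V and V_DS = V_DD − I_D(R_D+R_S) = 18 − 0.106×5.4 = 17.4 V.
Saturation requires V_DS ≥ V_GS − V_t = 0.325 V; 17.4 ≥ 0.325 ✓.

I_D ≈ 0.11 mA, V_DS ≈ 17 V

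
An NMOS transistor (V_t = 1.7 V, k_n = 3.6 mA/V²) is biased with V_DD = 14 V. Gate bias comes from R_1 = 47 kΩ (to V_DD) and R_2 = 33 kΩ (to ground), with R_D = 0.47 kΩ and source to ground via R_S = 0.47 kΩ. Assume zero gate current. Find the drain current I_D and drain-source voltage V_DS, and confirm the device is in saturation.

I_D ≈ 5.1 mA, V_DS ≈ 9.2 V

V_G = V_DD·R_2/(R_1+R_2) = 14×33/80 = 5.78 V.
Assume saturation: I_D = (k_n/2)(V_GS − V_t)² with V_GS = V_G − I_D·R_S = 5.78 − 0.47·I_D.
Substituting gives 0.398·I_D² − 7.89·I_D + 29.9 = 0, with roots I_D = 5.09 or 14.8 mA.
The root I_D = 14.8 mA gives V_GS = -1.16 V ≤ V_t, so take I_D = 5.09 mA.
Then V_GS = 3.38 V and V_DS = V_DD − I_D(R_D+R_S) = 14 − 5.09×0.94 = 9.21 V.
Saturation requires V_DS ≥ V_GS − V_t = 1.68 V; 9.21 ≥ 1.68 ✓.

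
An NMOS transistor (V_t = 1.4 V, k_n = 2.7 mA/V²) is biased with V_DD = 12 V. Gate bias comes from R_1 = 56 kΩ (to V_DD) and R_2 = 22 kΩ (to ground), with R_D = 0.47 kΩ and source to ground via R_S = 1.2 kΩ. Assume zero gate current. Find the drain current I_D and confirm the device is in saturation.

V_G = V_DD·R_2/(R_1+R_2) = 12×22/78 = 3.38 V.
Assume saturation: I_D = (k_n/2)(V_GS − V_t)² with V_GS = V_G − I_D·R_S = 3.38 − 1.2·I_D.
Substituting gives 1.94·I_D² − 7.43·I_D + 5.32 = 0, with roots I_D = 0.954 or 2.87 mA.
The root I_D = 2.87 mA gives V_GS = -0.0577 V ≤ V_t, so take I_D = 0.954 mA.
Then V_GS = 2.24 V and V_DS = V_DD − I_D(R_D+R_S) = 12 − 0.954×1.67 = 10.4 V.
Saturation requires V_DS ≥ V_GS − V_t = 0.84 V; 10.4 ≥ 0.84 ✓.

I_D ≈ 0.95 mA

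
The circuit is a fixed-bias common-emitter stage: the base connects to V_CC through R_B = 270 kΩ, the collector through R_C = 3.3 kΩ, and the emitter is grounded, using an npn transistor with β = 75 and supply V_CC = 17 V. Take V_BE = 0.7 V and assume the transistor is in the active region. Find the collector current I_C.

I_C ≈ 4.5 mA

Base loop: V_CC = I_B·R_B + V_BE, so I_B = (17 − 0.7)/270 kΩ = 0.0604 mA.
In the active region I_C = β·I_B = 75 × 0.0604 = 4.53 mA.
Collector loop: V_CE = V_CC − I_C·R_C = 17 − 4.53×3.3 = 2.06 V.
Since V_CE = 2.06 V > V_CE(sat) ≈ 0.2 V, the transistor is in the active region as assumed.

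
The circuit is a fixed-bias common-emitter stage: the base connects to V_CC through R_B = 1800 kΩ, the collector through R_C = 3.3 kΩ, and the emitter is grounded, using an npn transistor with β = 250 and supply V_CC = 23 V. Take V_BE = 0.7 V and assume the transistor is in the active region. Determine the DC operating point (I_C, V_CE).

Base loop: V_CC = I_B·R_B + V_BE, so I_B = (23 − 0.7)/1800 kΩ = 0.0124 mA.
In the active region I_C = β·I_B = 250 × 0.0124 = 3.1 mA.
Collector loop: V_CE = V_CC − I_C·R_C = 23 − 3.1×3.3 = 12.8 V.
Since V_CE = 12.8 V > V_CE(sat) ≈ 0.2 V, the transistor is in the active region as assumed.

I_C ≈ 3.1 mA, V_CE ≈ 13 V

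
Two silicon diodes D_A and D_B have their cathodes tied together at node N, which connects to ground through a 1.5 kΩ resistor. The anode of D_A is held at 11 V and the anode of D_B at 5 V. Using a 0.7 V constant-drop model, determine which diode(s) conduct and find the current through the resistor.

Assume both conduct. Then node N would need to be at both 11−0.7 = 10.3 V and 5−0.7 = 4.3 V, which is impossible.
Assume only D_A conducts: V_N = 11 − 0.7 = 10.3 V, so I_R = 10.3/1.5 = 6.87 mA.
Check D_B: its anode-to-cathode voltage is 5 − 10.3 = -5.3 V < 0.7 V, so it is off. The assumption is consistent.

Only D_A conducts; I_R ≈ 6.9 mA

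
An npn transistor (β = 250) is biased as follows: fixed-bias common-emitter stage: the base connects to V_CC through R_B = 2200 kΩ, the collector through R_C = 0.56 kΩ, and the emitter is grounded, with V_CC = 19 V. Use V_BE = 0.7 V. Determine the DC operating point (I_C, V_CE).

Base loop: V_CC = I_B·R_B + V_BE, so I_B = (19 − 0.7)/2200 kΩ = 0.00832 mA.
In the active region I_C = β·I_B = 250 × 0.00832 = 2.08 mA.
Collector loop: V_CE = V_CC − I_C·R_C = 19 − 2.08×0.56 = 17.8 V.
Since V_CE = 17.8 V > V_CE(sat) ≈ 0.2 V, the transistor is in the active region as assumed.

I_C ≈ 2.1 mA, V_CE ≈ 18 V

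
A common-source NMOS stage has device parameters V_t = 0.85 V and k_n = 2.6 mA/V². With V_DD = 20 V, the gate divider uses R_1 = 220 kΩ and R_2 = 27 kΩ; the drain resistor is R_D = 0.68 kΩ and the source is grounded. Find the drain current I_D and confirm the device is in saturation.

I_D ≈ 2.3 mA

V_G = V_DD·R_2/(R_1+R_2) = 20×27/247 = 2.19 V. With the source grounded, V_GS = V_G = 2.19 V.
Assume saturation: I_D = (k_n/2)(V_GS − V_t)² = (2.6/2)×(2.19 − 0.85)² = 1.3×1.34² = 2.32 mA.
V_DS = V_DD − I_D·R_D = 20 − 2.32×0.68 = 18.4 V.
Saturation requires V_DS ≥ V_GS − V_t = 1.34 V; 18.4 ≥ 1.34 ✓.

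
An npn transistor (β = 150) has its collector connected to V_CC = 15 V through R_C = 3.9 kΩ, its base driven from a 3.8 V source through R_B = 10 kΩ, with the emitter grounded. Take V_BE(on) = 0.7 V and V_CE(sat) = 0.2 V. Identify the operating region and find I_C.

saturation; I_C ≈ 3.8 mA

Assume active: I_B = (3.8 − 0.7)/10 = 0.31 mA, giving I_C = β·I_B = 46.5 mA.
But then V_CE = 15 − 46.5×3.9 = -166 V < V_CE(sat) = 0.2 V — impossible in the active region.
So the transistor is saturated. With V_CE = 0.2 V, I_C = (V_CC − 0.2)/R_C = 14.8/3.9 = 3.79 mA.
Check: β·I_B = 46.5 mA > I_C = 3.79 mA, confirming saturation.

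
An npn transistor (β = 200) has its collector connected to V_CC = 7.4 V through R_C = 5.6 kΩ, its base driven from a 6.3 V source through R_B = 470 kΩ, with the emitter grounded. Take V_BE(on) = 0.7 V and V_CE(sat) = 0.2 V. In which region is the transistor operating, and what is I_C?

saturation; I_C ≈ 1.3 mA

Assume active: I_B = (6.3 − 0.7)/470 = 0.0119 mA, giving I_C = β·I_B = 2.38 mA.
But then V_CE = 7.4 − 2.38×5.6 = -5.94 V < V_CE(sat) = 0.2 V — impossible in the active region.
So the transistor is saturated. With V_CE = 0.2 V, I_C = (V_CC − 0.2)/R_C = 7.2/5.6 = 1.29 mA.
Check: β·I_B = 2.38 mA > I_C = 1.29 mA, confirming saturation.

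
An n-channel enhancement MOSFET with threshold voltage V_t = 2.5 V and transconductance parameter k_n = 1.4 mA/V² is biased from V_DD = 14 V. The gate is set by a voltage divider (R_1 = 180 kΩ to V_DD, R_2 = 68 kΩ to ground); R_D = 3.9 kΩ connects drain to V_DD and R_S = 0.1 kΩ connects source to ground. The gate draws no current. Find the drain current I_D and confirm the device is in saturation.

V_G = V_DD·R_2/(R_1+R_2) = 14×68/248 = 3.84 V.
Assume saturation: I_D = (k_n/2)(V_GS − V_t)² with V_GS = V_G − I_D·R_S = 3.84 − 0.1·I_D.
Substituting gives 0.007·I_D² − 1.19·I_D + 1.25 = 0, with roots I_D = 1.06 or 169 mA.
The root I_D = 169 mA gives V_GS = -13 V ≤ V_t, so take I_D = 1.06 mA.
Then V_GS = 3.73 V and V_DS = V_DD − I_D(R_D+R_S) = 14 − 1.06×4 = 9.75 V.
Saturation requires V_DS ≥ V_GS − V_t = 1.23 V; 9.75 ≥ 1.23 ✓.

I_D ≈ 1.1 mA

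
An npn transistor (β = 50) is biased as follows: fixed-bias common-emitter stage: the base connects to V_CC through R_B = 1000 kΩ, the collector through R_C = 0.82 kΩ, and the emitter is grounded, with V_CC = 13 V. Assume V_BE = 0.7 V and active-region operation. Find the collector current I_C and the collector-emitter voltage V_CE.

Base loop: V_CC = I_B·R_B + V_BE, so I_B = (13 − 0.7)/1000 kΩ = 0.0123 mA.
In the active region I_C = β·I_B = 50 × 0.0123 = 0.615 mA.
Collector loop: V_CE = V_CC − I_C·R_C = 13 − 0.615×0.82 = 12.5 V.
Since V_CE = 12.5 V > V_CE(sat) ≈ 0.2 V, the transistor is in the active region as assumed.

I_C ≈ 0.61 mA, V_CE ≈ 12 V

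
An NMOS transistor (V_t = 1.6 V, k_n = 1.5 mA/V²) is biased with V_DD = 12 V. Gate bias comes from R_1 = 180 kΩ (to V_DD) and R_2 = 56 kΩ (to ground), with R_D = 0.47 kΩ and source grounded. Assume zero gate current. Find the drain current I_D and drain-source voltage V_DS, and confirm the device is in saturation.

V_G = V_DD·R_2/(R_1+R_2) = 12×56/236 = 2.85 V. With the source grounded, V_GS = V_G = 2.85 V.
Assume saturation: I_D = (k_n/2)(V_GS − V_t)² = (1.5/2)×(2.85 − 1.6)² = 0.75×1.25² = 1.17 mA.
V_DS = V_DD − I_D·R_D = 12 − 1.17×0.47 = 11.5 V.
Saturation requires V_DS ≥ V_GS − V_t = 1.25 V; 11.5 ≥ 1.25 ✓.

I_D ≈ 1.2 mA, V_DS ≈ 11 V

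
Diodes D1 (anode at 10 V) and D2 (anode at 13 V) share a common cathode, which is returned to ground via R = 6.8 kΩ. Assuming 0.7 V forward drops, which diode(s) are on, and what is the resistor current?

Assume both conduct. Then node N would need to be at both 10−0.7 = 9.3 V and 13−0.7 = 12.3 V, which is impossible.
Assume only D2 conducts: V_N = 13 − 0.7 = 12.3 V, so I_R = 12.3/6.8 = 1.81 mA.
Check D1: its anode-to-cathode voltage is 10 − 12.3 = -2.3 V < 0.7 V, so it is off. The assumption is consistent.

Only D2 conducts; I_R ≈ 1.8 mA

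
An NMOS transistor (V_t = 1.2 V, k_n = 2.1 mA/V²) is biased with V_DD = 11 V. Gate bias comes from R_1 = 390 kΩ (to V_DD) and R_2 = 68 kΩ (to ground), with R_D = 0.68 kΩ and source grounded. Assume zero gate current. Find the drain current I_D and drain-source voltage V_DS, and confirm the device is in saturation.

I_D ≈ 0.2 mA, V_DS ≈ 11 V

V_G = V_DD·R_2/(R_1+R_2) = 11×68/458 = 1.63 V. With the source grounded, V_GS = V_G = 1.63 V.
Assume saturation: I_D = (k_n/2)(V_GS − V_t)² = (2.1/2)×(1.63 − 1.2)² = 1.05×0.433² = 0.197 mA.
V_DS = V_DD − I_D·R_D = 11 − 0.197×0.68 = 10.9 V.
Saturation requires V_DS ≥ V_GS − V_t = 0.433 V; 10.9 ≥ 0.433 ✓.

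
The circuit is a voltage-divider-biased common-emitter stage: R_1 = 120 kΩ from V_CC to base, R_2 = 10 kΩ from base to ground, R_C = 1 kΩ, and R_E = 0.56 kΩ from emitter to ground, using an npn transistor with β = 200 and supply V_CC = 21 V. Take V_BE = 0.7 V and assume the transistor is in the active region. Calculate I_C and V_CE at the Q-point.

I_C ≈ 1.5 mA, V_CE ≈ 19 V

Thevenize the base divider: V_Th = V_CC·R_2/(R_1+R_2) = 21×10/130 = 1.62 V, R_Th = R_1‖R_2 = 9.23 kΩ.
Base-emitter loop: V_Th = I_B·R_Th + V_BE + (β+1)I_B·R_E, so I_B = (1.62 − 0.7) / (9.23 + 201×0.56) = 0.00752 mA.
I_C = β·I_B = 200×0.00752 = 1.5 mA, and I_E = (β+1)I_B = 1.51 mA.
V_CE = V_CC − I_C·R_C − I_E·R_E = 21 − 1.5×1 − 1.51×0.56 = 18.7 V.
V_CE = 18.7 V > 0.2 V confirms active-region operation.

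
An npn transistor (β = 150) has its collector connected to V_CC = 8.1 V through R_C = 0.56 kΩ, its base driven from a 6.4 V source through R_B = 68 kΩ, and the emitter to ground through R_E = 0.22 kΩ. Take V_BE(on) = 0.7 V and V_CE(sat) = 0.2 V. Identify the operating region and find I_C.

Assume active. Base-emitter loop: I_B = (V_BB − V_BE)/(R_B + (β+1)R_E) = (6.4 − 0.7)/(68 + 151×0.22) = 0.0563 mA.
I_C = β·I_B = 150×0.0563 = 8.45 mA.
V_CE = V_CC − I_C·R_C − I_E·R_E = 8.1 − 8.45×0.56 − 8.5×0.22 = 1.5 V > V_CE(sat), so the active-region assumption holds.

active; I_C ≈ 8.4 mA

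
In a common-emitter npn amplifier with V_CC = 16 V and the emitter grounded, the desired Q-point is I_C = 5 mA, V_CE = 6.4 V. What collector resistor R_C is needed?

R_C ≈ 1.9 kΩ

Collector loop: V_CC = I_C·R_C + V_CE.
R_C = (V_CC − V_CE)/I_C = (16 − 6.4)/5 = 1.92 kΩ.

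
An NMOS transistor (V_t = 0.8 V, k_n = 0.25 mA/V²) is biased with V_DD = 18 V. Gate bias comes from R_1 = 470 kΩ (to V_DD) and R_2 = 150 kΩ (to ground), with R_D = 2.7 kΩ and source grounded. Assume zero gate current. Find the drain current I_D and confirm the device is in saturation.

V_G = V_DD·R_2/(R_1+R_2) = 18×150/620 = 4.35 V. With the source grounded, V_GS = V_G = 4.35 V.
Assume saturation: I_D = (k_n/2)(V_GS − V_t)² = (0.25/2)×(4.35 − 0.8)² = 0.125×3.55² = 1.58 mA.
V_DS = V_DD − I_D·R_D = 18 − 1.58×2.7 = 13.7 V.
Saturation requires V_DS ≥ V_GS − V_t = 3.55 V; 13.7 ≥ 3.55 ✓.

I_D ≈ 1.6 mA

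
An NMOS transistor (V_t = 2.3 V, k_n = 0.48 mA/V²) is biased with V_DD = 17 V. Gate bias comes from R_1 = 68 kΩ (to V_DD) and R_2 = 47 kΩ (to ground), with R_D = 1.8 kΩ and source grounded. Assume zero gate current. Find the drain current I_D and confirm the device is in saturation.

V_G = V_DD·R_2/(R_1+R_2) = 17×47/115 = 6.95 V. With the source grounded, V_GS = V_G = 6.95 V.
Assume saturation: I_D = (k_n/2)(V_GS − V_t)² = (0.48/2)×(6.95 − 2.3)² = 0.24×4.65² = 5.18 mA.
V_DS = V_DD − I_D·R_D = 17 − 5.18×1.8 = 7.67 V.
Saturation requires V_DS ≥ V_GS − V_t = 4.65 V; 7.67 ≥ 4.65 ✓.

I_D ≈ 5.2 mA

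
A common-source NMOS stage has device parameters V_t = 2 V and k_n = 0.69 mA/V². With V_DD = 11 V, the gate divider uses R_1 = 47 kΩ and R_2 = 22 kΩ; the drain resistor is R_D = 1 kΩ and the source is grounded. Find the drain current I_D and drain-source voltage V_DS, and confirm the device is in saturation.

V_G = V_DD·R_2/(R_1+R_2) = 11×22/69 = 3.51 V. With the source grounded, V_GS = V_G = 3.51 V.
Assume saturation: I_D = (k_n/2)(V_GS − V_t)² = (0.69/2)×(3.51 − 2)² = 0.345×1.51² = 0.784 mA.
V_DS = V_DD − I_D·R_D = 11 − 0.784×1 = 10.2 V.
Saturation requires V_DS ≥ V_GS − V_t = 1.51 V; 10.2 ≥ 1.51 ✓.

I_D ≈ 0.78 mA, V_DS ≈ 10 V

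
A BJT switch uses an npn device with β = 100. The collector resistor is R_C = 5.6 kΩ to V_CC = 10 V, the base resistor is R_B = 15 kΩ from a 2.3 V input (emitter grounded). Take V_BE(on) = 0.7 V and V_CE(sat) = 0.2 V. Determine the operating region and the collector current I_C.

saturation; I_C ≈ 1.8 mA

Assume active: I_B = (2.3 − 0.7)/15 = 0.107 mA, giving I_C = β·I_B = 10.7 mA.
But then V_CE = 10 − 10.7×5.6 = -49.7 V < V_CE(sat) = 0.2 V — impossible in the active region.
So the transistor is saturated. With V_CE = 0.2 V, I_C = (V_CC − 0.2)/R_C = 9.8/5.6 = 1.75 mA.
Check: β·I_B = 10.7 mA > I_C = 1.75 mA, confirming saturation.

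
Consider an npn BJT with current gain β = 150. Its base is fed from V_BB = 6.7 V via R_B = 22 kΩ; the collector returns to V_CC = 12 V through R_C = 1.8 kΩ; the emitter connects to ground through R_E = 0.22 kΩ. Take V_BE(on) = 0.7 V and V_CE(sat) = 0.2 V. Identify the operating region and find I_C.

saturation; I_C ≈ 5.8 mA

Assume active: I_B = (6.7 − 0.7)/(22 + 151×0.22) = 0.109 mA, I_C = β·I_B = 16.3 mA.
Then V_CE = 12 − 16.3×1.8 − 16.4×0.22 = -20.9 V < 0.2 V — the active assumption fails.
Re-solve with V_CE = 0.2 V. KCL at the emitter: V_E/R_E = (V_BB−0.7−V_E)/R_B + (V_CC−0.2−V_E)/R_C, giving V_E = 1.33 V.
I_C = (V_CC − 0.2 − V_E)/R_C = (11.8 − 1.33)/1.8 = 5.82 mA.
Check: I_B = (6 − 1.33)/22 = 0.212 mA, and β·I_B = 31.9 mA > I_C, confirming saturation.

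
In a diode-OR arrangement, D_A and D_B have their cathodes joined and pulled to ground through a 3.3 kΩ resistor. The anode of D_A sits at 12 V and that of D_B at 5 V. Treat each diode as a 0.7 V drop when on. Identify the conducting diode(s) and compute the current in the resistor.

Only D_A conducts; I_R ≈ 3.4 mA

Assume both conduct. Then node N would need to be at both 12−0.7 = 11.3 V and 5−0.7 = 4.3 V, which is impossible.
Assume only D_A conducts: V_N = 12 − 0.7 = 11.3 V, so I_R = 11.3/3.3 = 3.42 mA.
Check D_B: its anode-to-cathode voltage is 5 − 11.3 = -6.3 V < 0.7 V, so it is off. The assumption is consistent.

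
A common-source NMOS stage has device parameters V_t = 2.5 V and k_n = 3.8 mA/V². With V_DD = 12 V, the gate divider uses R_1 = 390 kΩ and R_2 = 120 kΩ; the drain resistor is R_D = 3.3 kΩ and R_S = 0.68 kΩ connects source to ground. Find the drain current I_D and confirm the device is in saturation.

V_G = V_DD·R_2/(R_1+R_2) = 12×120/510 = 2.82 V.
Assume saturation: I_D = (k_n/2)(V_GS − V_t)² with V_GS = V_G − I_D·R_S = 2.82 − 0.68·I_D.
Substituting gives 0.879·I_D² − 1.84·I_D + 0.199 = 0, with roots I_D = 0.115 or 1.98 mA.
The root I_D = 1.98 mA gives V_GS = 1.48 V ≤ V_t, so take I_D = 0.115 mA.
Then V_GS = 2.75 V and V_DS = V_DD − I_D(R_D+R_S) = 12 − 0.115×3.98 = 11.5 V.
Saturation requires V_DS ≥ V_GS − V_t = 0.246 V; 11.5 ≥ 0.246 ✓.

I_D ≈ 0.11 mA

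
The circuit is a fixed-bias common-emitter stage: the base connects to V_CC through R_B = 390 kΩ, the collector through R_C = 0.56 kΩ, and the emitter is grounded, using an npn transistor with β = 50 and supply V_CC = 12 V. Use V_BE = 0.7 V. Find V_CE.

V_CE ≈ 11 V

Base loop: V_CC = I_B·R_B + V_BE, so I_B = (12 − 0.7)/390 kΩ = 0.029 mA.
In the active region I_C = β·I_B = 50 × 0.029 = 1.45 mA.
Collector loop: V_CE = V_CC − I_C·R_C = 12 − 1.45×0.56 = 11.2 V.
Since V_CE = 11.2 V > V_CE(sat) ≈ 0.2 V, the transistor is in the active region as assumed.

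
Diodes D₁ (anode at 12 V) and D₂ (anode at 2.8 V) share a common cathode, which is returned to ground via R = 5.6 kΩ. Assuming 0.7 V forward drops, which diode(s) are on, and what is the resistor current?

Assume both conduct. Then node N would need to be at both 12−0.7 = 11.3 V and 2.8−0.7 = 2.1 V, which is impossible.
Assume only D₁ conducts: V_N = 12 − 0.7 = 11.3 V, so I_R = 11.3/5.6 = 2.02 mA.
Check D₂: its anode-to-cathode voltage is 2.8 − 11.3 = -8.5 V < 0.7 V, so it is off. The assumption is consistent.

Only D₁ conducts; I_R ≈ 2 mA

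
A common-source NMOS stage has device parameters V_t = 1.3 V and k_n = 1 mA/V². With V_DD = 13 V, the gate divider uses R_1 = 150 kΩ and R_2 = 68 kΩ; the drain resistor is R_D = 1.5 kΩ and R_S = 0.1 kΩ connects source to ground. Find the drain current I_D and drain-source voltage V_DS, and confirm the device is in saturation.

I_D ≈ 3 mA, V_DS ≈ 8.2 V

V_G = V_DD·R_2/(R_1+R_2) = 13×68/218 = 4.06 V.
Assume saturation: I_D = (k_n/2)(V_GS − V_t)² with V_GS = V_G − I_D·R_S = 4.06 − 0.1·I_D.
Substituting gives 0.005·I_D² − 1.28·I_D + 3.8 = 0, with roots I_D = 3.01 or 252 mA.
The root I_D = 252 mA gives V_GS = -21.2 V ≤ V_t, so take I_D = 3.01 mA.
Then V_GS = 3.75 V and V_DS = V_DD − I_D(R_D+R_S) = 13 − 3.01×1.6 = 8.18 V.
Saturation requires V_DS ≥ V_GS − V_t = 2.45 V; 8.18 ≥ 2.45 ✓.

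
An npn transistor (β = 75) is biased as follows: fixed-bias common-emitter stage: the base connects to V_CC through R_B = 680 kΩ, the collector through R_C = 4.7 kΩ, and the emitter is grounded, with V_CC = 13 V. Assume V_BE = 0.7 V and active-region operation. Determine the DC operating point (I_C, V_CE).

I_C ≈ 1.4 mA, V_CE ≈ 6.6 V

Base loop: V_CC = I_B·R_B + V_BE, so I_B = (13 − 0.7)/680 kΩ = 0.0181 mA.
In the active region I_C = β·I_B = 75 × 0.0181 = 1.36 mA.
Collector loop: V_CE = V_CC − I_C·R_C = 13 − 1.36×4.7 = 6.62 V.
Since V_CE = 6.62 V > V_CE(sat) ≈ 0.2 V, the transistor is in the active region as assumed.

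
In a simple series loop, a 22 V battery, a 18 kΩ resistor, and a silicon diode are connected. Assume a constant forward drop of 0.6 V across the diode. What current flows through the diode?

I ≈ 1.2 mA

KVL around the loop: 22 = V_D + I·R = 0.6 + I × 18 kΩ.
So I = (22 − 0.6) / 18 kΩ = 21.4 / 18 = 1.19 mA.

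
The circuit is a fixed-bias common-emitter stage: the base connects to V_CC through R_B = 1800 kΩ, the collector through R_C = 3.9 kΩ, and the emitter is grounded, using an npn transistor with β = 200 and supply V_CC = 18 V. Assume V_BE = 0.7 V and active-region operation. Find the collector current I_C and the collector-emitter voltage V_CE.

I_C ≈ 1.9 mA, V_CE ≈ 11 V

Base loop: V_CC = I_B·R_B + V_BE, so I_B = (18 − 0.7)/1800 kΩ = 0.00961 mA.
In the active region I_C = β·I_B = 200 × 0.00961 = 1.92 mA.
Collector loop: V_CE = V_CC − I_C·R_C = 18 − 1.92×3.9 = 10.5 V.
Since V_CE = 10.5 V > V_CE(sat) ≈ 0.2 V, the transistor is in the active region as assumed.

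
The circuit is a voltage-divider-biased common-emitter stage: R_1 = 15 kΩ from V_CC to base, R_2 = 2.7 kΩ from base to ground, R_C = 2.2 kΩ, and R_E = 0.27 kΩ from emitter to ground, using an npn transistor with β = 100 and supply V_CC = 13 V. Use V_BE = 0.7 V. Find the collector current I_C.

Thevenize the base divider: V_Th = V_CC·R_2/(R_1+R_2) = 13×2.7/17.7 = 1.98 V, R_Th = R_1‖R_2 = 2.29 kΩ.
Base-emitter loop: V_Th = I_B·R_Th + V_BE + (β+1)I_B·R_E, so I_B = (1.98 − 0.7) / (2.29 + 101×0.27) = 0.0434 mA.
I_C = β·I_B = 100×0.0434 = 4.34 mA, and I_E = (β+1)I_B = 4.38 mA.
V_CE = V_CC − I_C·R_C − I_E·R_E = 13 − 4.34×2.2 − 4.38×0.27 = 2.27 V.
V_CE = 2.27 V > 0.2 V confirms active-region operation.

I_C ≈ 4.3 mA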